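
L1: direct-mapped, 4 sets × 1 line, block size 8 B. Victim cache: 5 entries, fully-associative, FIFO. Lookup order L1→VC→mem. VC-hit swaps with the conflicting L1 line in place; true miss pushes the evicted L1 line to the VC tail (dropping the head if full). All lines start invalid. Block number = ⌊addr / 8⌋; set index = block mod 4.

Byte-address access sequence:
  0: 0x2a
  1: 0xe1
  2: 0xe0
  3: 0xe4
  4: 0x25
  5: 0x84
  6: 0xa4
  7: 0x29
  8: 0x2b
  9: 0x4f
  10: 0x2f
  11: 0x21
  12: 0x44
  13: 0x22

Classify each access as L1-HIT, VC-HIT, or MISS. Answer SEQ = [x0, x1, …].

  [0] addr=0x2a blk=5 s=1: MISS | VC []
  [1] addr=0xe1 blk=28 s=0: MISS | VC []
  [2] addr=0xe0 blk=28 s=0: L1-HIT | VC []
  [3] addr=0xe4 blk=28 s=0: L1-HIT | VC []
  [4] addr=0x25 blk=4 s=0: MISS | VC [28]
  [5] addr=0x84 blk=16 s=0: MISS | VC [28, 4]
  [6] addr=0xa4 blk=20 s=0: MISS | VC [28, 4, 16]
  [7] addr=0x29 blk=5 s=1: L1-HIT | VC [28, 4, 16]
  [8] addr=0x2b blk=5 s=1: L1-HIT | VC [28, 4, 16]
  [9] addr=0x4f blk=9 s=1: MISS | VC [28, 4, 16, 5]
  [10] addr=0x2f blk=5 s=1: VC-HIT | VC [28, 4, 16, 9]
  [11] addr=0x21 blk=4 s=0: VC-HIT | VC [28, 20, 16, 9]
  [12] addr=0x44 blk=8 s=0: MISS | VC [28, 20, 16, 9, 4]
  [13] addr=0x22 blk=4 s=0: VC-HIT | VC [28, 20, 16, 9, 8]

SEQ = [MISS, MISS, L1-HIT, L1-HIT, MISS, MISS, MISS, L1-HIT, L1-HIT, MISS, VC-HIT, VC-HIT, MISS, VC-HIT]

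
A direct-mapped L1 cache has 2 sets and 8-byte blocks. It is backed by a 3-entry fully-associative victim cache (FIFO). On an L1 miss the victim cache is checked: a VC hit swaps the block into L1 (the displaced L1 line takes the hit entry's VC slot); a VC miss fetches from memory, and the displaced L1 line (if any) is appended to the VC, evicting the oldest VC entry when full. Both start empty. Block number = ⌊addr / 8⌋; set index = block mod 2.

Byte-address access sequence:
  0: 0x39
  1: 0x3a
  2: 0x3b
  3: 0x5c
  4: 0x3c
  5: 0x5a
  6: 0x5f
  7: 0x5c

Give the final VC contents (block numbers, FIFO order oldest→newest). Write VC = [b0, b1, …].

VC = [7]

0: 0x39 (blk 7, set 1) → MISS  vc=[]
1: 0x3a (blk 7, set 1) → L1-HIT  vc=[]
2: 0x3b (blk 7, set 1) → L1-HIT  vc=[]
3: 0x5c (blk 11, set 1) → MISS  vc=[7]
4: 0x3c (blk 7, set 1) → VC-HIT  vc=[11]
5: 0x5a (blk 11, set 1) → VC-HIT  vc=[7]
6: 0x5f (blk 11, set 1) → L1-HIT  vc=[7]
7: 0x5c (blk 11, set 1) → L1-HIT  vc=[7]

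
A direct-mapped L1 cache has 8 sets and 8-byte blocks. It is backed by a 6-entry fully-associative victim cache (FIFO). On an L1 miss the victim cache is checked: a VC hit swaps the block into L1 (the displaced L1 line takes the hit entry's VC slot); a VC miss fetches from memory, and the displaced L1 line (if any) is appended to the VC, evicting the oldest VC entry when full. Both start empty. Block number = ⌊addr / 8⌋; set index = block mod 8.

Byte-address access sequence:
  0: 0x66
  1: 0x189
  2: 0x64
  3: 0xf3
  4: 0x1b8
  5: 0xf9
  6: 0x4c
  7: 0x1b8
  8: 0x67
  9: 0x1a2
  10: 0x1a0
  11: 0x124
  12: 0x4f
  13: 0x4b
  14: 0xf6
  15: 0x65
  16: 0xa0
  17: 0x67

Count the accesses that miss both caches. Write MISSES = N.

#0 0x66→b12/s4 MISS; vc=[]
#1 0x189→b49/s1 MISS; vc=[]
#2 0x64→b12/s4 L1-HIT; vc=[]
#3 0xf3→b30/s6 MISS; vc=[]
#4 0x1b8→b55/s7 MISS; vc=[]
#5 0xf9→b31/s7 MISS; vc=[55]
#6 0x4c→b9/s1 MISS; vc=[55,49]
#7 0x1b8→b55/s7 VC-HIT; vc=[31,49]
#8 0x67→b12/s4 L1-HIT; vc=[31,49]
#9 0x1a2→b52/s4 MISS; vc=[31,49,12]
#10 0x1a0→b52/s4 L1-HIT; vc=[31,49,12]
#11 0x124→b36/s4 MISS; vc=[31,49,12,52]
#12 0x4f→b9/s1 L1-HIT; vc=[31,49,12,52]
#13 0x4b→b9/s1 L1-HIT; vc=[31,49,12,52]
#14 0xf6→b30/s6 L1-HIT; vc=[31,49,12,52]
#15 0x65→b12/s4 VC-HIT; vc=[31,49,36,52]
#16 0xa0→b20/s4 MISS; vc=[31,49,36,52,12]
#17 0x67→b12/s4 VC-HIT; vc=[31,49,36,52,20]

MISSES = 9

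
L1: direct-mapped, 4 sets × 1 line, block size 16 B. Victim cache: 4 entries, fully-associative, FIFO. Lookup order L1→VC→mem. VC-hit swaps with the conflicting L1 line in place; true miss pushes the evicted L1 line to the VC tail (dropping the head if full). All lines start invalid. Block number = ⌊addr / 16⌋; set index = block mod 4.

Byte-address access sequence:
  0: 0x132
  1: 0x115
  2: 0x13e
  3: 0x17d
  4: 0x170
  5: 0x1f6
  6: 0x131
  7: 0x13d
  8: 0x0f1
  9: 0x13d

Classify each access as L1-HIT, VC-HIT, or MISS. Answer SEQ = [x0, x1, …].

#0 0x132→b19/s3 MISS; vc=[]
#1 0x115→b17/s1 MISS; vc=[]
#2 0x13e→b19/s3 L1-HIT; vc=[]
#3 0x17d→b23/s3 MISS; vc=[19]
#4 0x170→b23/s3 L1-HIT; vc=[19]
#5 0x1f6→b31/s3 MISS; vc=[19,23]
#6 0x131→b19/s3 VC-HIT; vc=[31,23]
#7 0x13d→b19/s3 L1-HIT; vc=[31,23]
#8 0xf1→b15/s3 MISS; vc=[31,23,19]
#9 0x13d→b19/s3 VC-HIT; vc=[31,23,15]

SEQ = [MISS, MISS, L1-HIT, MISS, L1-HIT, MISS, VC-HIT, L1-HIT, MISS, VC-HIT]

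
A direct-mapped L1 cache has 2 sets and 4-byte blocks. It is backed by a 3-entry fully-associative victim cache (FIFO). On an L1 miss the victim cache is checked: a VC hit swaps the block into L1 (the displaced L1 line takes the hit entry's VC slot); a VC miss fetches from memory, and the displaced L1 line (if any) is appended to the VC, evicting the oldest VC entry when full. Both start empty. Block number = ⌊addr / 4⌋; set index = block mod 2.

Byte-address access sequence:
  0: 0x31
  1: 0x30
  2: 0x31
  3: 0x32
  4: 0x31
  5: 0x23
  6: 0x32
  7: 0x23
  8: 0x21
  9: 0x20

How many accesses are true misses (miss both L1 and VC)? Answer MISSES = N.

  [0] addr=0x31 blk=12 s=0: MISS | VC []
  [1] addr=0x30 blk=12 s=0: L1-HIT | VC []
  [2] addr=0x31 blk=12 s=0: L1-HIT | VC []
  [3] addr=0x32 blk=12 s=0: L1-HIT | VC []
  [4] addr=0x31 blk=12 s=0: L1-HIT | VC []
  [5] addr=0x23 blk=8 s=0: MISS | VC [12]
  [6] addr=0x32 blk=12 s=0: VC-HIT | VC [8]
  [7] addr=0x23 blk=8 s=0: VC-HIT | VC [12]
  [8] addr=0x21 blk=8 s=0: L1-HIT | VC [12]
  [9] addr=0x20 blk=8 s=0: L1-HIT | VC [12]

MISSES = 2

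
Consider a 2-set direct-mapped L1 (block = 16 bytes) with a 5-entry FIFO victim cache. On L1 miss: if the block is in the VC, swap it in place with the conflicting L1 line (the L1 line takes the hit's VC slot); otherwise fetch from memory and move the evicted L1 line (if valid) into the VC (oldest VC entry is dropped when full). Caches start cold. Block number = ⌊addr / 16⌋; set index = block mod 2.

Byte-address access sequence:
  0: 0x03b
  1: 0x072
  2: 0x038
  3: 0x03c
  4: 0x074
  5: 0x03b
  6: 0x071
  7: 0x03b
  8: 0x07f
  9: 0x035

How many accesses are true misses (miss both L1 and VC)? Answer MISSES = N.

#0 0x3b→b3/s1 MISS; vc=[]
#1 0x72→b7/s1 MISS; vc=[3]
#2 0x38→b3/s1 VC-HIT; vc=[7]
#3 0x3c→b3/s1 L1-HIT; vc=[7]
#4 0x74→b7/s1 VC-HIT; vc=[3]
#5 0x3b→b3/s1 VC-HIT; vc=[7]
#6 0x71→b7/s1 VC-HIT; vc=[3]
#7 0x3b→b3/s1 VC-HIT; vc=[7]
#8 0x7f→b7/s1 VC-HIT; vc=[3]
#9 0x35→b3/s1 VC-HIT; vc=[7]

MISSES = 2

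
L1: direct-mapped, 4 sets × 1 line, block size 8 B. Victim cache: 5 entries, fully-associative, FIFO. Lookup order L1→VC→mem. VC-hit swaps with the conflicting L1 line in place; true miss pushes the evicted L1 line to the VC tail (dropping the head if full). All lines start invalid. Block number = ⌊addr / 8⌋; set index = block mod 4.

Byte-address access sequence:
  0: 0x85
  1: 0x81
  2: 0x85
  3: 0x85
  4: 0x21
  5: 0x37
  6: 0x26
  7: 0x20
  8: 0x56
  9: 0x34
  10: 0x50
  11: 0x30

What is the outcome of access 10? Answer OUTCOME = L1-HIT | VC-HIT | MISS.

  [0] addr=0x85 blk=16 s=0: MISS | VC []
  [1] addr=0x81 blk=16 s=0: L1-HIT | VC []
  [2] addr=0x85 blk=16 s=0: L1-HIT | VC []
  [3] addr=0x85 blk=16 s=0: L1-HIT | VC []
  [4] addr=0x21 blk=4 s=0: MISS | VC [16]
  [5] addr=0x37 blk=6 s=2: MISS | VC [16]
  [6] addr=0x26 blk=4 s=0: L1-HIT | VC [16]
  [7] addr=0x20 blk=4 s=0: L1-HIT | VC [16]
  [8] addr=0x56 blk=10 s=2: MISS | VC [16, 6]
  [9] addr=0x34 blk=6 s=2: VC-HIT | VC [16, 10]
  [10] addr=0x50 blk=10 s=2: VC-HIT | VC [16, 6]
  [11] addr=0x30 blk=6 s=2: VC-HIT | VC [16, 10]

OUTCOME = VC-HIT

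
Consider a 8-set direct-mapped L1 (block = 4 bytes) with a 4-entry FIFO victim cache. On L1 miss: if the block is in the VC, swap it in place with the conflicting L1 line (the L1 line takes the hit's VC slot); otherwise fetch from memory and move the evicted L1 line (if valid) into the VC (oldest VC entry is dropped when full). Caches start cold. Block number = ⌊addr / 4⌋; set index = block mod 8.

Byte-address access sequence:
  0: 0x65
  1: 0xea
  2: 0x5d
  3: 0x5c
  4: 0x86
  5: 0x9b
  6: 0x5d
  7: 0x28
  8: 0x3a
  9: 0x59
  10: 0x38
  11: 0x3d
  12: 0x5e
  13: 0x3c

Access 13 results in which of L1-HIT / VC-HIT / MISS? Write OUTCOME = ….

OUTCOME = VC-HIT

  [0] addr=0x65 blk=25 s=1: MISS | VC []
  [1] addr=0xea blk=58 s=2: MISS | VC []
  [2] addr=0x5d blk=23 s=7: MISS | VC []
  [3] addr=0x5c blk=23 s=7: L1-HIT | VC []
  [4] addr=0x86 blk=33 s=1: MISS | VC [25]
  [5] addr=0x9b blk=38 s=6: MISS | VC [25]
  [6] addr=0x5d blk=23 s=7: L1-HIT | VC [25]
  [7] addr=0x28 blk=10 s=2: MISS | VC [25, 58]
  [8] addr=0x3a blk=14 s=6: MISS | VC [25, 58, 38]
  [9] addr=0x59 blk=22 s=6: MISS | VC [25, 58, 38, 14]
  [10] addr=0x38 blk=14 s=6: VC-HIT | VC [25, 58, 38, 22]
  [11] addr=0x3d blk=15 s=7: MISS | VC [58, 38, 22, 23]
  [12] addr=0x5e blk=23 s=7: VC-HIT | VC [58, 38, 22, 15]
  [13] addr=0x3c blk=15 s=7: VC-HIT | VC [58, 38, 22, 23]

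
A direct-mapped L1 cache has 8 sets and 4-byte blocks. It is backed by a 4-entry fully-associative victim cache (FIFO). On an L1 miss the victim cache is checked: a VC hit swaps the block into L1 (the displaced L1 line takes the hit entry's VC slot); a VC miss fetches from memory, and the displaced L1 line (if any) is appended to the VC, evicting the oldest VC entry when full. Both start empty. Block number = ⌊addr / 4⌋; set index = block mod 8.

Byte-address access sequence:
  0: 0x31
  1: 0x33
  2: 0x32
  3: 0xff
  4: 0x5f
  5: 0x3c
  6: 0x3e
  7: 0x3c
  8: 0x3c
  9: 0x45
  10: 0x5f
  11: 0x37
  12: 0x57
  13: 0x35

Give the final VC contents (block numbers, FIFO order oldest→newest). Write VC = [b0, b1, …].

  [0] addr=0x31 blk=12 s=4: MISS | VC []
  [1] addr=0x33 blk=12 s=4: L1-HIT | VC []
  [2] addr=0x32 blk=12 s=4: L1-HIT | VC []
  [3] addr=0xff blk=63 s=7: MISS | VC []
  [4] addr=0x5f blk=23 s=7: MISS | VC [63]
  [5] addr=0x3c blk=15 s=7: MISS | VC [63, 23]
  [6] addr=0x3e blk=15 s=7: L1-HIT | VC [63, 23]
  [7] addr=0x3c blk=15 s=7: L1-HIT | VC [63, 23]
  [8] addr=0x3c blk=15 s=7: L1-HIT | VC [63, 23]
  [9] addr=0x45 blk=17 s=1: MISS | VC [63, 23]
  [10] addr=0x5f blk=23 s=7: VC-HIT | VC [63, 15]
  [11] addr=0x37 blk=13 s=5: MISS | VC [63, 15]
  [12] addr=0x57 blk=21 s=5: MISS | VC [63, 15, 13]
  [13] addr=0x35 blk=13 s=5: VC-HIT | VC [63, 15, 21]

VC = [63, 15, 21]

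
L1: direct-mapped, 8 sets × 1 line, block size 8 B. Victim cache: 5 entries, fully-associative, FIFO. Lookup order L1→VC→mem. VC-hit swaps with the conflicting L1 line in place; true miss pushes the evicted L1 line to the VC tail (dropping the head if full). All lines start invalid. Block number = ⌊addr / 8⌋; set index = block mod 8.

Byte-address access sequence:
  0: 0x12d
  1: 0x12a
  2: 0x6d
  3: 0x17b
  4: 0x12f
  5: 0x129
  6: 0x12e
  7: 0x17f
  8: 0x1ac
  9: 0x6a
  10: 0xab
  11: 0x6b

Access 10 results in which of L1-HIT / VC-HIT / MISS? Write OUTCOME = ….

OUTCOME = MISS

#0 0x12d→b37/s5 MISS; vc=[]
#1 0x12a→b37/s5 L1-HIT; vc=[]
#2 0x6d→b13/s5 MISS; vc=[37]
#3 0x17b→b47/s7 MISS; vc=[37]
#4 0x12f→b37/s5 VC-HIT; vc=[13]
#5 0x129→b37/s5 L1-HIT; vc=[13]
#6 0x12e→b37/s5 L1-HIT; vc=[13]
#7 0x17f→b47/s7 L1-HIT; vc=[13]
#8 0x1ac→b53/s5 MISS; vc=[13,37]
#9 0x6a→b13/s5 VC-HIT; vc=[53,37]
#10 0xab→b21/s5 MISS; vc=[53,37,13]
#11 0x6b→b13/s5 VC-HIT; vc=[53,37,21]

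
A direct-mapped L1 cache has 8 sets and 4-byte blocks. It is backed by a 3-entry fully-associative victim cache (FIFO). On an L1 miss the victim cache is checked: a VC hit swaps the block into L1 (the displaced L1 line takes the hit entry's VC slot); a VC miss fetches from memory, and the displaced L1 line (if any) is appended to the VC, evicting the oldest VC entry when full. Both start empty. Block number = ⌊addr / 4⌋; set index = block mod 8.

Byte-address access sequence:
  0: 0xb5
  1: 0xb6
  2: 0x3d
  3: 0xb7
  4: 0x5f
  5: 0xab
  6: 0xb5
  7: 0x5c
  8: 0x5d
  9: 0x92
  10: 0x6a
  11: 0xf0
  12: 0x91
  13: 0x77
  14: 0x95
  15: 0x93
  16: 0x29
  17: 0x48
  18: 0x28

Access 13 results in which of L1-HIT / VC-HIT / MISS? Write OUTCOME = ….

OUTCOME = MISS

0: 0xb5 (blk 45, set 5) → MISS  vc=[]
1: 0xb6 (blk 45, set 5) → L1-HIT  vc=[]
2: 0x3d (blk 15, set 7) → MISS  vc=[]
3: 0xb7 (blk 45, set 5) → L1-HIT  vc=[]
4: 0x5f (blk 23, set 7) → MISS  vc=[15]
5: 0xab (blk 42, set 2) → MISS  vc=[15]
6: 0xb5 (blk 45, set 5) → L1-HIT  vc=[15]
7: 0x5c (blk 23, set 7) → L1-HIT  vc=[15]
8: 0x5d (blk 23, set 7) → L1-HIT  vc=[15]
9: 0x92 (blk 36, set 4) → MISS  vc=[15]
10: 0x6a (blk 26, set 2) → MISS  vc=[15, 42]
11: 0xf0 (blk 60, set 4) → MISS  vc=[15, 42, 36]
12: 0x91 (blk 36, set 4) → VC-HIT  vc=[15, 42, 60]
13: 0x77 (blk 29, set 5) → MISS  vc=[42, 60, 45]
14: 0x95 (blk 37, set 5) → MISS  vc=[60, 45, 29]
15: 0x93 (blk 36, set 4) → L1-HIT  vc=[60, 45, 29]
16: 0x29 (blk 10, set 2) → MISS  vc=[45, 29, 26]
17: 0x48 (blk 18, set 2) → MISS  vc=[29, 26, 10]
18: 0x28 (blk 10, set 2) → VC-HIT  vc=[29, 26, 18]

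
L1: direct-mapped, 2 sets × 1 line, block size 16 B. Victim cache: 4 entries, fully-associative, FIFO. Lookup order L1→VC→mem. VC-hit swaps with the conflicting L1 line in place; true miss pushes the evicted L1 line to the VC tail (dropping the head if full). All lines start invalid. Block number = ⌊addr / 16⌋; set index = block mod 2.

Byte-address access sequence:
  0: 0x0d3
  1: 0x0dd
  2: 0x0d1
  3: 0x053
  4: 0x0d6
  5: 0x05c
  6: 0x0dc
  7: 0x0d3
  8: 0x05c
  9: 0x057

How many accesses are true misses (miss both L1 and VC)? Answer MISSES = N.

0: 0xd3 (blk 13, set 1) → MISS  vc=[]
1: 0xdd (blk 13, set 1) → L1-HIT  vc=[]
2: 0xd1 (blk 13, set 1) → L1-HIT  vc=[]
3: 0x53 (blk 5, set 1) → MISS  vc=[13]
4: 0xd6 (blk 13, set 1) → VC-HIT  vc=[5]
5: 0x5c (blk 5, set 1) → VC-HIT  vc=[13]
6: 0xdc (blk 13, set 1) → VC-HIT  vc=[5]
7: 0xd3 (blk 13, set 1) → L1-HIT  vc=[5]
8: 0x5c (blk 5, set 1) → VC-HIT  vc=[13]
9: 0x57 (blk 5, set 1) → L1-HIT  vc=[13]

MISSES = 2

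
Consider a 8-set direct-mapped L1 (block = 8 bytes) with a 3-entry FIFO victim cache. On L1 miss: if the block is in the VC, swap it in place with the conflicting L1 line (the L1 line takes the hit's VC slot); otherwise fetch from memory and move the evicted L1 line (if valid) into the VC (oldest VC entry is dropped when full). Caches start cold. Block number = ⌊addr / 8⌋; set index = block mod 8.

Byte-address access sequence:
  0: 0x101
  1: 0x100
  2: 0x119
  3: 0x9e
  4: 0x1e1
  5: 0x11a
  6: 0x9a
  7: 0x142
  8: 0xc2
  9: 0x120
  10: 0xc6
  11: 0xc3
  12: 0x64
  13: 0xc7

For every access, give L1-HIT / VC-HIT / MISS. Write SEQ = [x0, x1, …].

SEQ = [MISS, L1-HIT, MISS, MISS, MISS, VC-HIT, VC-HIT, MISS, MISS, MISS, L1-HIT, L1-HIT, MISS, L1-HIT]

0: 0x101 (blk 32, set 0) → MISS  vc=[]
1: 0x100 (blk 32, set 0) → L1-HIT  vc=[]
2: 0x119 (blk 35, set 3) → MISS  vc=[]
3: 0x9e (blk 19, set 3) → MISS  vc=[35]
4: 0x1e1 (blk 60, set 4) → MISS  vc=[35]
5: 0x11a (blk 35, set 3) → VC-HIT  vc=[19]
6: 0x9a (blk 19, set 3) → VC-HIT  vc=[35]
7: 0x142 (blk 40, set 0) → MISS  vc=[35, 32]
8: 0xc2 (blk 24, set 0) → MISS  vc=[35, 32, 40]
9: 0x120 (blk 36, set 4) → MISS  vc=[32, 40, 60]
10: 0xc6 (blk 24, set 0) → L1-HIT  vc=[32, 40, 60]
11: 0xc3 (blk 24, set 0) → L1-HIT  vc=[32, 40, 60]
12: 0x64 (blk 12, set 4) → MISS  vc=[40, 60, 36]
13: 0xc7 (blk 24, set 0) → L1-HIT  vc=[40, 60, 36]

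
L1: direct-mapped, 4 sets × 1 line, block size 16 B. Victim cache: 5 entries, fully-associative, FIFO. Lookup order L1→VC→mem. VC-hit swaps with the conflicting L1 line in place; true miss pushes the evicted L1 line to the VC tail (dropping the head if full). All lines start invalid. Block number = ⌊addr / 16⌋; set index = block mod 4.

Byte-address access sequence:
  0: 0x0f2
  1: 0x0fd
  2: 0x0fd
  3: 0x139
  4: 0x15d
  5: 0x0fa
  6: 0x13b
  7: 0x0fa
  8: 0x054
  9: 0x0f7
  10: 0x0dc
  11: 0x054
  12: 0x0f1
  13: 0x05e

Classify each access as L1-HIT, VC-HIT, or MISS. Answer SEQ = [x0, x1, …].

#0 0xf2→b15/s3 MISS; vc=[]
#1 0xfd→b15/s3 L1-HIT; vc=[]
#2 0xfd→b15/s3 L1-HIT; vc=[]
#3 0x139→b19/s3 MISS; vc=[15]
#4 0x15d→b21/s1 MISS; vc=[15]
#5 0xfa→b15/s3 VC-HIT; vc=[19]
#6 0x13b→b19/s3 VC-HIT; vc=[15]
#7 0xfa→b15/s3 VC-HIT; vc=[19]
#8 0x54→b5/s1 MISS; vc=[19,21]
#9 0xf7→b15/s3 L1-HIT; vc=[19,21]
#10 0xdc→b13/s1 MISS; vc=[19,21,5]
#11 0x54→b5/s1 VC-HIT; vc=[19,21,13]
#12 0xf1→b15/s3 L1-HIT; vc=[19,21,13]
#13 0x5e→b5/s1 L1-HIT; vc=[19,21,13]

SEQ = [MISS, L1-HIT, L1-HIT, MISS, MISS, VC-HIT, VC-HIT, VC-HIT, MISS, L1-HIT, MISS, VC-HIT, L1-HIT, L1-HIT]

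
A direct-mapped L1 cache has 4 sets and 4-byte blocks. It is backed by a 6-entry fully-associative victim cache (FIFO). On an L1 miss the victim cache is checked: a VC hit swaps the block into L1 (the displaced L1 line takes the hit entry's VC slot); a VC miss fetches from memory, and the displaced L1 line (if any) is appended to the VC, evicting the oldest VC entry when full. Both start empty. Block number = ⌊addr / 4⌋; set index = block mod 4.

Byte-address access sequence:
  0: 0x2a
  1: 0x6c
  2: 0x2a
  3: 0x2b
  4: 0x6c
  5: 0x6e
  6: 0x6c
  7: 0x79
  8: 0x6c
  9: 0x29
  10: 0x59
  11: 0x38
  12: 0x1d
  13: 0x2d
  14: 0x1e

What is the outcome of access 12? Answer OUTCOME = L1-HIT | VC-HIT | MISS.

OUTCOME = MISS

#0 0x2a→b10/s2 MISS; vc=[]
#1 0x6c→b27/s3 MISS; vc=[]
#2 0x2a→b10/s2 L1-HIT; vc=[]
#3 0x2b→b10/s2 L1-HIT; vc=[]
#4 0x6c→b27/s3 L1-HIT; vc=[]
#5 0x6e→b27/s3 L1-HIT; vc=[]
#6 0x6c→b27/s3 L1-HIT; vc=[]
#7 0x79→b30/s2 MISS; vc=[10]
#8 0x6c→b27/s3 L1-HIT; vc=[10]
#9 0x29→b10/s2 VC-HIT; vc=[30]
#10 0x59→b22/s2 MISS; vc=[30,10]
#11 0x38→b14/s2 MISS; vc=[30,10,22]
#12 0x1d→b7/s3 MISS; vc=[30,10,22,27]
#13 0x2d→b11/s3 MISS; vc=[30,10,22,27,7]
#14 0x1e→b7/s3 VC-HIT; vc=[30,10,22,27,11]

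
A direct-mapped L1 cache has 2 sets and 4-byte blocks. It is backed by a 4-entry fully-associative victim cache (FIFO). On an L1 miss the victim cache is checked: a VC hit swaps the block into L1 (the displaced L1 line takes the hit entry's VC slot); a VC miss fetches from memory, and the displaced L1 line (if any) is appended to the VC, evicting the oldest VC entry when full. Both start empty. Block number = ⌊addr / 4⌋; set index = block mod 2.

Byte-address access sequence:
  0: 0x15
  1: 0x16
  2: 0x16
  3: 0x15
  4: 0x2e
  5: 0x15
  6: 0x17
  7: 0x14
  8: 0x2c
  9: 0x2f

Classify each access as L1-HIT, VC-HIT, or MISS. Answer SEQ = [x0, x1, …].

SEQ = [MISS, L1-HIT, L1-HIT, L1-HIT, MISS, VC-HIT, L1-HIT, L1-HIT, VC-HIT, L1-HIT]

0: 0x15 (blk 5, set 1) → MISS  vc=[]
1: 0x16 (blk 5, set 1) → L1-HIT  vc=[]
2: 0x16 (blk 5, set 1) → L1-HIT  vc=[]
3: 0x15 (blk 5, set 1) → L1-HIT  vc=[]
4: 0x2e (blk 11, set 1) → MISS  vc=[5]
5: 0x15 (blk 5, set 1) → VC-HIT  vc=[11]
6: 0x17 (blk 5, set 1) → L1-HIT  vc=[11]
7: 0x14 (blk 5, set 1) → L1-HIT  vc=[11]
8: 0x2c (blk 11, set 1) → VC-HIT  vc=[5]
9: 0x2f (blk 11, set 1) → L1-HIT  vc=[5]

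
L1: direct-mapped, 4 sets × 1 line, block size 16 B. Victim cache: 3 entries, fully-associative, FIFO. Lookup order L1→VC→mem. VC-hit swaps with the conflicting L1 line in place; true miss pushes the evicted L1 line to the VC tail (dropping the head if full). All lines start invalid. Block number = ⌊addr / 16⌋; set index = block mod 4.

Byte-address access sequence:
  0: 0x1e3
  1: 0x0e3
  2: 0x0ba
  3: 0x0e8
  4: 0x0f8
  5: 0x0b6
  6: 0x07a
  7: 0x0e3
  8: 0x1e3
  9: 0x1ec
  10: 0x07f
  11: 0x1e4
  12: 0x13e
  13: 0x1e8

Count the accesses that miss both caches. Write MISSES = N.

  [0] addr=0x1e3 blk=30 s=2: MISS | VC []
  [1] addr=0xe3 blk=14 s=2: MISS | VC [30]
  [2] addr=0xba blk=11 s=3: MISS | VC [30]
  [3] addr=0xe8 blk=14 s=2: L1-HIT | VC [30]
  [4] addr=0xf8 blk=15 s=3: MISS | VC [30, 11]
  [5] addr=0xb6 blk=11 s=3: VC-HIT | VC [30, 15]
  [6] addr=0x7a blk=7 s=3: MISS | VC [30, 15, 11]
  [7] addr=0xe3 blk=14 s=2: L1-HIT | VC [30, 15, 11]
  [8] addr=0x1e3 blk=30 s=2: VC-HIT | VC [14, 15, 11]
  [9] addr=0x1ec blk=30 s=2: L1-HIT | VC [14, 15, 11]
  [10] addr=0x7f blk=7 s=3: L1-HIT | VC [14, 15, 11]
  [11] addr=0x1e4 blk=30 s=2: L1-HIT | VC [14, 15, 11]
  [12] addr=0x13e blk=19 s=3: MISS | VC [15, 11, 7]
  [13] addr=0x1e8 blk=30 s=2: L1-HIT | VC [15, 11, 7]

MISSES = 6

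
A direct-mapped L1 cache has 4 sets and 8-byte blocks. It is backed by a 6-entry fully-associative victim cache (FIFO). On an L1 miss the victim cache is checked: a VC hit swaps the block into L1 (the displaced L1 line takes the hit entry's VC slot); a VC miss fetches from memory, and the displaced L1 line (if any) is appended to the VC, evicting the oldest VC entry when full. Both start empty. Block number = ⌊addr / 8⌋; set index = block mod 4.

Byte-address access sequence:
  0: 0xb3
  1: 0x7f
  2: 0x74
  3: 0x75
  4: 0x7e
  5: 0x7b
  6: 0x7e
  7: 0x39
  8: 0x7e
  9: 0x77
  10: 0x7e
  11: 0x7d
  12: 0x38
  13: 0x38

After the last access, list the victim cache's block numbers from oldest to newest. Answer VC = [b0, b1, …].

VC = [22, 15]

0: 0xb3 (blk 22, set 2) → MISS  vc=[]
1: 0x7f (blk 15, set 3) → MISS  vc=[]
2: 0x74 (blk 14, set 2) → MISS  vc=[22]
3: 0x75 (blk 14, set 2) → L1-HIT  vc=[22]
4: 0x7e (blk 15, set 3) → L1-HIT  vc=[22]
5: 0x7b (blk 15, set 3) → L1-HIT  vc=[22]
6: 0x7e (blk 15, set 3) → L1-HIT  vc=[22]
7: 0x39 (blk 7, set 3) → MISS  vc=[22, 15]
8: 0x7e (blk 15, set 3) → VC-HIT  vc=[22, 7]
9: 0x77 (blk 14, set 2) → L1-HIT  vc=[22, 7]
10: 0x7e (blk 15, set 3) → L1-HIT  vc=[22, 7]
11: 0x7d (blk 15, set 3) → L1-HIT  vc=[22, 7]
12: 0x38 (blk 7, set 3) → VC-HIT  vc=[22, 15]
13: 0x38 (blk 7, set 3) → L1-HIT  vc=[22, 15]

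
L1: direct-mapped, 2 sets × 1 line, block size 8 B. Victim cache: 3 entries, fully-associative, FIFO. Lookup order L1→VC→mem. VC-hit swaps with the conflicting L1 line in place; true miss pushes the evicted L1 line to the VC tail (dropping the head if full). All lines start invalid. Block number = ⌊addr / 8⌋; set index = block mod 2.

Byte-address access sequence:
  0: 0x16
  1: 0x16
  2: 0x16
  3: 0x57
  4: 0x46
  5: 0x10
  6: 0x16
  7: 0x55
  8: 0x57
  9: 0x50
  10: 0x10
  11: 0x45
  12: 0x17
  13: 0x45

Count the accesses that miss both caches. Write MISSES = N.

0: 0x16 (blk 2, set 0) → MISS  vc=[]
1: 0x16 (blk 2, set 0) → L1-HIT  vc=[]
2: 0x16 (blk 2, set 0) → L1-HIT  vc=[]
3: 0x57 (blk 10, set 0) → MISS  vc=[2]
4: 0x46 (blk 8, set 0) → MISS  vc=[2, 10]
5: 0x10 (blk 2, set 0) → VC-HIT  vc=[8, 10]
6: 0x16 (blk 2, set 0) → L1-HIT  vc=[8, 10]
7: 0x55 (blk 10, set 0) → VC-HIT  vc=[8, 2]
8: 0x57 (blk 10, set 0) → L1-HIT  vc=[8, 2]
9: 0x50 (blk 10, set 0) → L1-HIT  vc=[8, 2]
10: 0x10 (blk 2, set 0) → VC-HIT  vc=[8, 10]
11: 0x45 (blk 8, set 0) → VC-HIT  vc=[2, 10]
12: 0x17 (blk 2, set 0) → VC-HIT  vc=[8, 10]
13: 0x45 (blk 8, set 0) → VC-HIT  vc=[2, 10]

MISSES = 3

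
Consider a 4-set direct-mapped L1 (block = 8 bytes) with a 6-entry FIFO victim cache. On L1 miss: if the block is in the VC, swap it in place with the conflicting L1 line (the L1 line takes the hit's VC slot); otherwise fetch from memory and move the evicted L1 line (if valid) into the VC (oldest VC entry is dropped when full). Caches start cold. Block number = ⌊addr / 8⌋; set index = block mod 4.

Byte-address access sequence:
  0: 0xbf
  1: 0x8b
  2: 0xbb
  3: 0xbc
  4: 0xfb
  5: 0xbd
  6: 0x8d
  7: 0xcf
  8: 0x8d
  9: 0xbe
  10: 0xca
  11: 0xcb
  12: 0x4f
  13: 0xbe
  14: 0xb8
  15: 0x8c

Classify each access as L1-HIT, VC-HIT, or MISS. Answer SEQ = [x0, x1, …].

0: 0xbf (blk 23, set 3) → MISS  vc=[]
1: 0x8b (blk 17, set 1) → MISS  vc=[]
2: 0xbb (blk 23, set 3) → L1-HIT  vc=[]
3: 0xbc (blk 23, set 3) → L1-HIT  vc=[]
4: 0xfb (blk 31, set 3) → MISS  vc=[23]
5: 0xbd (blk 23, set 3) → VC-HIT  vc=[31]
6: 0x8d (blk 17, set 1) → L1-HIT  vc=[31]
7: 0xcf (blk 25, set 1) → MISS  vc=[31, 17]
8: 0x8d (blk 17, set 1) → VC-HIT  vc=[31, 25]
9: 0xbe (blk 23, set 3) → L1-HIT  vc=[31, 25]
10: 0xca (blk 25, set 1) → VC-HIT  vc=[31, 17]
11: 0xcb (blk 25, set 1) → L1-HIT  vc=[31, 17]
12: 0x4f (blk 9, set 1) → MISS  vc=[31, 17, 25]
13: 0xbe (blk 23, set 3) → L1-HIT  vc=[31, 17, 25]
14: 0xb8 (blk 23, set 3) → L1-HIT  vc=[31, 17, 25]
15: 0x8c (blk 17, set 1) → VC-HIT  vc=[31, 9, 25]

SEQ = [MISS, MISS, L1-HIT, L1-HIT, MISS, VC-HIT, L1-HIT, MISS, VC-HIT, L1-HIT, VC-HIT, L1-HIT, MISS, L1-HIT, L1-HIT, VC-HIT]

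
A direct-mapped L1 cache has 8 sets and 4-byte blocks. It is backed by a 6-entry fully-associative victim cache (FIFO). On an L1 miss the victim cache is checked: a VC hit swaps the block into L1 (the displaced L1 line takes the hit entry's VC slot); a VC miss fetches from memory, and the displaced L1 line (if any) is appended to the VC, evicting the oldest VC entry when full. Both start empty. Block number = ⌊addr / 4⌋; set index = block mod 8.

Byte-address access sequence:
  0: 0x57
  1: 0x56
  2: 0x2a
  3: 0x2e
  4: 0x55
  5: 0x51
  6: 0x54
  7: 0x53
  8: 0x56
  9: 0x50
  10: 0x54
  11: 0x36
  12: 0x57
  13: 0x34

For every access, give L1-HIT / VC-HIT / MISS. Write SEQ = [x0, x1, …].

SEQ = [MISS, L1-HIT, MISS, MISS, L1-HIT, MISS, L1-HIT, L1-HIT, L1-HIT, L1-HIT, L1-HIT, MISS, VC-HIT, VC-HIT]

#0 0x57→b21/s5 MISS; vc=[]
#1 0x56→b21/s5 L1-HIT; vc=[]
#2 0x2a→b10/s2 MISS; vc=[]
#3 0x2e→b11/s3 MISS; vc=[]
#4 0x55→b21/s5 L1-HIT; vc=[]
#5 0x51→b20/s4 MISS; vc=[]
#6 0x54→b21/s5 L1-HIT; vc=[]
#7 0x53→b20/s4 L1-HIT; vc=[]
#8 0x56→b21/s5 L1-HIT; vc=[]
#9 0x50→b20/s4 L1-HIT; vc=[]
#10 0x54→b21/s5 L1-HIT; vc=[]
#11 0x36→b13/s5 MISS; vc=[21]
#12 0x57→b21/s5 VC-HIT; vc=[13]
#13 0x34→b13/s5 VC-HIT; vc=[21]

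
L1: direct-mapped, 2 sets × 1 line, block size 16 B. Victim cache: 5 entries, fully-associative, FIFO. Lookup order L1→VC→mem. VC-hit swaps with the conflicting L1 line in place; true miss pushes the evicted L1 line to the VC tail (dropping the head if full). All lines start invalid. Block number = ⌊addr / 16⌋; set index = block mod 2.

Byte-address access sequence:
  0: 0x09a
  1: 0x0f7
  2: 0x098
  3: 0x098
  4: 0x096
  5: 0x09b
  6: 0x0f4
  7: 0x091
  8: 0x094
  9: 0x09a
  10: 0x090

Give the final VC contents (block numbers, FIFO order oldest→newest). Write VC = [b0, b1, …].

VC = [15]

0: 0x9a (blk 9, set 1) → MISS  vc=[]
1: 0xf7 (blk 15, set 1) → MISS  vc=[9]
2: 0x98 (blk 9, set 1) → VC-HIT  vc=[15]
3: 0x98 (blk 9, set 1) → L1-HIT  vc=[15]
4: 0x96 (blk 9, set 1) → L1-HIT  vc=[15]
5: 0x9b (blk 9, set 1) → L1-HIT  vc=[15]
6: 0xf4 (blk 15, set 1) → VC-HIT  vc=[9]
7: 0x91 (blk 9, set 1) → VC-HIT  vc=[15]
8: 0x94 (blk 9, set 1) → L1-HIT  vc=[15]
9: 0x9a (blk 9, set 1) → L1-HIT  vc=[15]
10: 0x90 (blk 9, set 1) → L1-HIT  vc=[15]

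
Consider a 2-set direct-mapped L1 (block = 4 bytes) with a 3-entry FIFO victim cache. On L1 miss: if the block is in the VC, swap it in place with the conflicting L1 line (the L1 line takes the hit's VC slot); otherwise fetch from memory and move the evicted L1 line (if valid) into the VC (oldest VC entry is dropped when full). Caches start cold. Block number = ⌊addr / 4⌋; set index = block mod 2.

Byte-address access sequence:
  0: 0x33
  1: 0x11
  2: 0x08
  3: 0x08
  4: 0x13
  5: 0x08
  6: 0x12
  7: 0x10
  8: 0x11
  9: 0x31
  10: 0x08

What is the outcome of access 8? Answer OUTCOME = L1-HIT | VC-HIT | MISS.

  [0] addr=0x33 blk=12 s=0: MISS | VC []
  [1] addr=0x11 blk=4 s=0: MISS | VC [12]
  [2] addr=0x8 blk=2 s=0: MISS | VC [12, 4]
  [3] addr=0x8 blk=2 s=0: L1-HIT | VC [12, 4]
  [4] addr=0x13 blk=4 s=0: VC-HIT | VC [12, 2]
  [5] addr=0x8 blk=2 s=0: VC-HIT | VC [12, 4]
  [6] addr=0x12 blk=4 s=0: VC-HIT | VC [12, 2]
  [7] addr=0x10 blk=4 s=0: L1-HIT | VC [12, 2]
  [8] addr=0x11 blk=4 s=0: L1-HIT | VC [12, 2]
  [9] addr=0x31 blk=12 s=0: VC-HIT | VC [4, 2]
  [10] addr=0x8 blk=2 s=0: VC-HIT | VC [4, 12]

OUTCOME = L1-HIT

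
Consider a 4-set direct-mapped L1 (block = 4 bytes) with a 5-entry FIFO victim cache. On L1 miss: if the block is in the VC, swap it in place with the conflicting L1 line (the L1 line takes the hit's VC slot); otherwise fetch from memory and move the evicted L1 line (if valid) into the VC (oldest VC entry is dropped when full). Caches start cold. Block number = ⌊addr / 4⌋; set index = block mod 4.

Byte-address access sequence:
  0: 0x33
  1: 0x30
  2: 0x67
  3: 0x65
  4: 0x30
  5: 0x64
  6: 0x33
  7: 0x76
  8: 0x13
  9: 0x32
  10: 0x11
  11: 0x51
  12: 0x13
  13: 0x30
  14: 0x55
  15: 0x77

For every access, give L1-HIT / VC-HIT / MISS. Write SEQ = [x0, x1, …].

  [0] addr=0x33 blk=12 s=0: MISS | VC []
  [1] addr=0x30 blk=12 s=0: L1-HIT | VC []
  [2] addr=0x67 blk=25 s=1: MISS | VC []
  [3] addr=0x65 blk=25 s=1: L1-HIT | VC []
  [4] addr=0x30 blk=12 s=0: L1-HIT | VC []
  [5] addr=0x64 blk=25 s=1: L1-HIT | VC []
  [6] addr=0x33 blk=12 s=0: L1-HIT | VC []
  [7] addr=0x76 blk=29 s=1: MISS | VC [25]
  [8] addr=0x13 blk=4 s=0: MISS | VC [25, 12]
  [9] addr=0x32 blk=12 s=0: VC-HIT | VC [25, 4]
  [10] addr=0x11 blk=4 s=0: VC-HIT | VC [25, 12]
  [11] addr=0x51 blk=20 s=0: MISS | VC [25, 12, 4]
  [12] addr=0x13 blk=4 s=0: VC-HIT | VC [25, 12, 20]
  [13] addr=0x30 blk=12 s=0: VC-HIT | VC [25, 4, 20]
  [14] addr=0x55 blk=21 s=1: MISS | VC [25, 4, 20, 29]
  [15] addr=0x77 blk=29 s=1: VC-HIT | VC [25, 4, 20, 21]

SEQ = [MISS, L1-HIT, MISS, L1-HIT, L1-HIT, L1-HIT, L1-HIT, MISS, MISS, VC-HIT, VC-HIT, MISS, VC-HIT, VC-HIT, MISS, VC-HIT]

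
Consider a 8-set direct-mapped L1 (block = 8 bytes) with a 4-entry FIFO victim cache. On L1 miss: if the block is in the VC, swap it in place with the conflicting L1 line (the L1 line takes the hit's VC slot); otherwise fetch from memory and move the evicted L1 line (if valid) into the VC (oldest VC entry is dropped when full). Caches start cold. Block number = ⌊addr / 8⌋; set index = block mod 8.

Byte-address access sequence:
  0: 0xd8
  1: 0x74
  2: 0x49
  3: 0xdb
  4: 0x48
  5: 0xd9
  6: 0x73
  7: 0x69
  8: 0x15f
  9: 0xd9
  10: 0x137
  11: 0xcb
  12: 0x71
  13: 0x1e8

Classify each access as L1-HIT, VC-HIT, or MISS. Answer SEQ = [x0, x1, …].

0: 0xd8 (blk 27, set 3) → MISS  vc=[]
1: 0x74 (blk 14, set 6) → MISS  vc=[]
2: 0x49 (blk 9, set 1) → MISS  vc=[]
3: 0xdb (blk 27, set 3) → L1-HIT  vc=[]
4: 0x48 (blk 9, set 1) → L1-HIT  vc=[]
5: 0xd9 (blk 27, set 3) → L1-HIT  vc=[]
6: 0x73 (blk 14, set 6) → L1-HIT  vc=[]
7: 0x69 (blk 13, set 5) → MISS  vc=[]
8: 0x15f (blk 43, set 3) → MISS  vc=[27]
9: 0xd9 (blk 27, set 3) → VC-HIT  vc=[43]
10: 0x137 (blk 38, set 6) → MISS  vc=[43, 14]
11: 0xcb (blk 25, set 1) → MISS  vc=[43, 14, 9]
12: 0x71 (blk 14, set 6) → VC-HIT  vc=[43, 38, 9]
13: 0x1e8 (blk 61, set 5) → MISS  vc=[43, 38, 9, 13]

SEQ = [MISS, MISS, MISS, L1-HIT, L1-HIT, L1-HIT, L1-HIT, MISS, MISS, VC-HIT, MISS, MISS, VC-HIT, MISS]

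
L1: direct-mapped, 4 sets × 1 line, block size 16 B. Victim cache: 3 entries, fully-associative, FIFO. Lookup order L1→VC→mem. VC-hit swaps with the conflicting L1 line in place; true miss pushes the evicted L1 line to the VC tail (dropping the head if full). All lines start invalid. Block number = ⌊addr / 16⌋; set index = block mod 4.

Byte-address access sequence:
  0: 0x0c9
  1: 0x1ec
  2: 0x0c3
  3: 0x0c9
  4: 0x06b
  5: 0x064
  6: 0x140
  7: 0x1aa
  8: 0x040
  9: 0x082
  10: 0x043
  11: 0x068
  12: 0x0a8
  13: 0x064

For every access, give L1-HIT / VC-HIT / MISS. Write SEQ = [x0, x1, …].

0: 0xc9 (blk 12, set 0) → MISS  vc=[]
1: 0x1ec (blk 30, set 2) → MISS  vc=[]
2: 0xc3 (blk 12, set 0) → L1-HIT  vc=[]
3: 0xc9 (blk 12, set 0) → L1-HIT  vc=[]
4: 0x6b (blk 6, set 2) → MISS  vc=[30]
5: 0x64 (blk 6, set 2) → L1-HIT  vc=[30]
6: 0x140 (blk 20, set 0) → MISS  vc=[30, 12]
7: 0x1aa (blk 26, set 2) → MISS  vc=[30, 12, 6]
8: 0x40 (blk 4, set 0) → MISS  vc=[12, 6, 20]
9: 0x82 (blk 8, set 0) → MISS  vc=[6, 20, 4]
10: 0x43 (blk 4, set 0) → VC-HIT  vc=[6, 20, 8]
11: 0x68 (blk 6, set 2) → VC-HIT  vc=[26, 20, 8]
12: 0xa8 (blk 10, set 2) → MISS  vc=[20, 8, 6]
13: 0x64 (blk 6, set 2) → VC-HIT  vc=[20, 8, 10]

SEQ = [MISS, MISS, L1-HIT, L1-HIT, MISS, L1-HIT, MISS, MISS, MISS, MISS, VC-HIT, VC-HIT, MISS, VC-HIT]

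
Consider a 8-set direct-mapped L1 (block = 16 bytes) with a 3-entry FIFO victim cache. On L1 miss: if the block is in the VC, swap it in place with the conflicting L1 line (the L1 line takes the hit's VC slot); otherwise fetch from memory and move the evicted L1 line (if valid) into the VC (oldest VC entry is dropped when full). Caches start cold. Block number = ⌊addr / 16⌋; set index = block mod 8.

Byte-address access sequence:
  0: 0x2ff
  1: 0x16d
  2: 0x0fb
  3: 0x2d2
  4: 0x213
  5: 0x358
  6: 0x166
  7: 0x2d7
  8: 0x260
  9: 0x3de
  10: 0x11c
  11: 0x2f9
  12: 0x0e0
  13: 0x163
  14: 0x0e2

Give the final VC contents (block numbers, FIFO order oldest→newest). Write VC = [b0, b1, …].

0: 0x2ff (blk 47, set 7) → MISS  vc=[]
1: 0x16d (blk 22, set 6) → MISS  vc=[]
2: 0xfb (blk 15, set 7) → MISS  vc=[47]
3: 0x2d2 (blk 45, set 5) → MISS  vc=[47]
4: 0x213 (blk 33, set 1) → MISS  vc=[47]
5: 0x358 (blk 53, set 5) → MISS  vc=[47, 45]
6: 0x166 (blk 22, set 6) → L1-HIT  vc=[47, 45]
7: 0x2d7 (blk 45, set 5) → VC-HIT  vc=[47, 53]
8: 0x260 (blk 38, set 6) → MISS  vc=[47, 53, 22]
9: 0x3de (blk 61, set 5) → MISS  vc=[53, 22, 45]
10: 0x11c (blk 17, set 1) → MISS  vc=[22, 45, 33]
11: 0x2f9 (blk 47, set 7) → MISS  vc=[45, 33, 15]
12: 0xe0 (blk 14, set 6) → MISS  vc=[33, 15, 38]
13: 0x163 (blk 22, set 6) → MISS  vc=[15, 38, 14]
14: 0xe2 (blk 14, set 6) → VC-HIT  vc=[15, 38, 22]

VC = [15, 38, 22]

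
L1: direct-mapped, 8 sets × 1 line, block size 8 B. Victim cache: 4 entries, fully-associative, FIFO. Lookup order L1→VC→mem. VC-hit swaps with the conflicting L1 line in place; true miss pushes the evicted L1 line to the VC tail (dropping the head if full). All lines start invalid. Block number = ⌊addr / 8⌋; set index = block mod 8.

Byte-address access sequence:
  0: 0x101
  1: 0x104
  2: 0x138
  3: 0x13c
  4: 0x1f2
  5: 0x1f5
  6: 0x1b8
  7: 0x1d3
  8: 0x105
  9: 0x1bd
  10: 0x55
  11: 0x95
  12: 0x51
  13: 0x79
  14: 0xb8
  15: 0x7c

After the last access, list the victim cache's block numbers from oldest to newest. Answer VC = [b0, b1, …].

  [0] addr=0x101 blk=32 s=0: MISS | VC []
  [1] addr=0x104 blk=32 s=0: L1-HIT | VC []
  [2] addr=0x138 blk=39 s=7: MISS | VC []
  [3] addr=0x13c blk=39 s=7: L1-HIT | VC []
  [4] addr=0x1f2 blk=62 s=6: MISS | VC []
  [5] addr=0x1f5 blk=62 s=6: L1-HIT | VC []
  [6] addr=0x1b8 blk=55 s=7: MISS | VC [39]
  [7] addr=0x1d3 blk=58 s=2: MISS | VC [39]
  [8] addr=0x105 blk=32 s=0: L1-HIT | VC [39]
  [9] addr=0x1bd blk=55 s=7: L1-HIT | VC [39]
  [10] addr=0x55 blk=10 s=2: MISS | VC [39, 58]
  [11] addr=0x95 blk=18 s=2: MISS | VC [39, 58, 10]
  [12] addr=0x51 blk=10 s=2: VC-HIT | VC [39, 58, 18]
  [13] addr=0x79 blk=15 s=7: MISS | VC [39, 58, 18, 55]
  [14] addr=0xb8 blk=23 s=7: MISS | VC [58, 18, 55, 15]
  [15] addr=0x7c blk=15 s=7: VC-HIT | VC [58, 18, 55, 23]

VC = [58, 18, 55, 23]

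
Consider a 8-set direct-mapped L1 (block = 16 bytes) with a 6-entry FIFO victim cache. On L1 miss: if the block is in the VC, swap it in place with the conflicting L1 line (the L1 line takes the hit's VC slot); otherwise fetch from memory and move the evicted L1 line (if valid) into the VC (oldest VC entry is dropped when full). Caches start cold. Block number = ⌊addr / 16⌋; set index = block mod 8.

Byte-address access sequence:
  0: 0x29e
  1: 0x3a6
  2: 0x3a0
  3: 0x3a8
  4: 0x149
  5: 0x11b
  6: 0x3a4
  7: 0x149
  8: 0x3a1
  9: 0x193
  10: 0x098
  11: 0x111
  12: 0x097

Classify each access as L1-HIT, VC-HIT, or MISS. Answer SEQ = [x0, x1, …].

  [0] addr=0x29e blk=41 s=1: MISS | VC []
  [1] addr=0x3a6 blk=58 s=2: MISS | VC []
  [2] addr=0x3a0 blk=58 s=2: L1-HIT | VC []
  [3] addr=0x3a8 blk=58 s=2: L1-HIT | VC []
  [4] addr=0x149 blk=20 s=4: MISS | VC []
  [5] addr=0x11b blk=17 s=1: MISS | VC [41]
  [6] addr=0x3a4 blk=58 s=2: L1-HIT | VC [41]
  [7] addr=0x149 blk=20 s=4: L1-HIT | VC [41]
  [8] addr=0x3a1 blk=58 s=2: L1-HIT | VC [41]
  [9] addr=0x193 blk=25 s=1: MISS | VC [41, 17]
  [10] addr=0x98 blk=9 s=1: MISS | VC [41, 17, 25]
  [11] addr=0x111 blk=17 s=1: VC-HIT | VC [41, 9, 25]
  [12] addr=0x97 blk=9 s=1: VC-HIT | VC [41, 17, 25]

SEQ = [MISS, MISS, L1-HIT, L1-HIT, MISS, MISS, L1-HIT, L1-HIT, L1-HIT, MISS, MISS, VC-HIT, VC-HIT]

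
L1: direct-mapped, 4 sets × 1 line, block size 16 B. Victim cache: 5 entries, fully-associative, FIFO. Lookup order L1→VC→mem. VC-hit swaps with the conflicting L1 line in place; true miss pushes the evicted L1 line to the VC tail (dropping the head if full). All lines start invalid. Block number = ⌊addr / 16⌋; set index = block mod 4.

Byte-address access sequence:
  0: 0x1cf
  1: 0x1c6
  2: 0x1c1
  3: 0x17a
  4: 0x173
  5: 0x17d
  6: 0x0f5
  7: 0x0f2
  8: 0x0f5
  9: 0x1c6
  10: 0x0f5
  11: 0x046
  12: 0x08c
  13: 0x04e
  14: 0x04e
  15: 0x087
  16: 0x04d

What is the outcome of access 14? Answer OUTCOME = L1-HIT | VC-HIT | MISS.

  [0] addr=0x1cf blk=28 s=0: MISS | VC []
  [1] addr=0x1c6 blk=28 s=0: L1-HIT | VC []
  [2] addr=0x1c1 blk=28 s=0: L1-HIT | VC []
  [3] addr=0x17a blk=23 s=3: MISS | VC []
  [4] addr=0x173 blk=23 s=3: L1-HIT | VC []
  [5] addr=0x17d blk=23 s=3: L1-HIT | VC []
  [6] addr=0xf5 blk=15 s=3: MISS | VC [23]
  [7] addr=0xf2 blk=15 s=3: L1-HIT | VC [23]
  [8] addr=0xf5 blk=15 s=3: L1-HIT | VC [23]
  [9] addr=0x1c6 blk=28 s=0: L1-HIT | VC [23]
  [10] addr=0xf5 blk=15 s=3: L1-HIT | VC [23]
  [11] addr=0x46 blk=4 s=0: MISS | VC [23, 28]
  [12] addr=0x8c blk=8 s=0: MISS | VC [23, 28, 4]
  [13] addr=0x4e blk=4 s=0: VC-HIT | VC [23, 28, 8]
  [14] addr=0x4e blk=4 s=0: L1-HIT | VC [23, 28, 8]
  [15] addr=0x87 blk=8 s=0: VC-HIT | VC [23, 28, 4]
  [16] addr=0x4d blk=4 s=0: VC-HIT | VC [23, 28, 8]

OUTCOME = L1-HIT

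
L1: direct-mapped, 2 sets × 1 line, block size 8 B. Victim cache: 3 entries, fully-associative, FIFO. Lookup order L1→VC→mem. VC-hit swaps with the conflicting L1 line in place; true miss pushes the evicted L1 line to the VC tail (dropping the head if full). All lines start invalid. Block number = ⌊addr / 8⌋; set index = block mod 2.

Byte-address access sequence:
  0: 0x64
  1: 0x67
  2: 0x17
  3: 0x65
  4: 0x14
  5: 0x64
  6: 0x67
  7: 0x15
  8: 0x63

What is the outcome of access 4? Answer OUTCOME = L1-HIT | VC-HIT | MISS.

OUTCOME = VC-HIT

  [0] addr=0x64 blk=12 s=0: MISS | VC []
  [1] addr=0x67 blk=12 s=0: L1-HIT | VC []
  [2] addr=0x17 blk=2 s=0: MISS | VC [12]
  [3] addr=0x65 blk=12 s=0: VC-HIT | VC [2]
  [4] addr=0x14 blk=2 s=0: VC-HIT | VC [12]
  [5] addr=0x64 blk=12 s=0: VC-HIT | VC [2]
  [6] addr=0x67 blk=12 s=0: L1-HIT | VC [2]
  [7] addr=0x15 blk=2 s=0: VC-HIT | VC [12]
  [8] addr=0x63 blk=12 s=0: VC-HIT | VC [2]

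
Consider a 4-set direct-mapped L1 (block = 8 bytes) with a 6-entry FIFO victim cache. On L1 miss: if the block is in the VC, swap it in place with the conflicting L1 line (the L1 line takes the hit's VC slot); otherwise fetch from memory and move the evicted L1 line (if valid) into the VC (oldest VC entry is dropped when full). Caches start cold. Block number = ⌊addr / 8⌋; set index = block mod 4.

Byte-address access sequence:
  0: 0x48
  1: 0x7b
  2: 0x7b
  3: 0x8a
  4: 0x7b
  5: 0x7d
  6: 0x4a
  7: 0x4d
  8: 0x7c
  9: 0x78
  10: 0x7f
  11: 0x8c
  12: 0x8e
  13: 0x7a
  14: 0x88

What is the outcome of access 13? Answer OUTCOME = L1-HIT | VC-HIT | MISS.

  [0] addr=0x48 blk=9 s=1: MISS | VC []
  [1] addr=0x7b blk=15 s=3: MISS | VC []
  [2] addr=0x7b blk=15 s=3: L1-HIT | VC []
  [3] addr=0x8a blk=17 s=1: MISS | VC [9]
  [4] addr=0x7b blk=15 s=3: L1-HIT | VC [9]
  [5] addr=0x7d blk=15 s=3: L1-HIT | VC [9]
  [6] addr=0x4a blk=9 s=1: VC-HIT | VC [17]
  [7] addr=0x4d blk=9 s=1: L1-HIT | VC [17]
  [8] addr=0x7c blk=15 s=3: L1-HIT | VC [17]
  [9] addr=0x78 blk=15 s=3: L1-HIT | VC [17]
  [10] addr=0x7f blk=15 s=3: L1-HIT | VC [17]
  [11] addr=0x8c blk=17 s=1: VC-HIT | VC [9]
  [12] addr=0x8e blk=17 s=1: L1-HIT | VC [9]
  [13] addr=0x7a blk=15 s=3: L1-HIT | VC [9]
  [14] addr=0x88 blk=17 s=1: L1-HIT | VC [9]

OUTCOME = L1-HIT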